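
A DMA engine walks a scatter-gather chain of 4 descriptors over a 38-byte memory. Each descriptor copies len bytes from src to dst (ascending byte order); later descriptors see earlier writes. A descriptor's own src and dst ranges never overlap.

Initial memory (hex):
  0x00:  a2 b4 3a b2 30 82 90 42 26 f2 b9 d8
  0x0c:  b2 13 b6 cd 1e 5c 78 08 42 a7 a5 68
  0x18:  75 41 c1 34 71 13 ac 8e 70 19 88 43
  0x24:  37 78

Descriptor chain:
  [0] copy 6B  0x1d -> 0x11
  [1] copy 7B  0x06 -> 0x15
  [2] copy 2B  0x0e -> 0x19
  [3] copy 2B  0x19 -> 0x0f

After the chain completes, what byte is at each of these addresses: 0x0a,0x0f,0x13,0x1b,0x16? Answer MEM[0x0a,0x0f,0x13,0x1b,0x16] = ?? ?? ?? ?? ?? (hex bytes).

  after D0: wrote 6B at 0x11 = 13ac8e701988
  after D1: wrote 7B at 0x15 = 904226f2b9d8b2
  after D2: wrote 2B at 0x19 = b6cd
  after D3: wrote 2B at 0x0f = b6cd
query mem[0x0a]=0xb9, mem[0x0f]=0xb6, mem[0x13]=0x8e, mem[0x1b]=0xb2, mem[0x16]=0x42

MEM[0x0a,0x0f,0x13,0x1b,0x16] = b9 b6 8e b2 42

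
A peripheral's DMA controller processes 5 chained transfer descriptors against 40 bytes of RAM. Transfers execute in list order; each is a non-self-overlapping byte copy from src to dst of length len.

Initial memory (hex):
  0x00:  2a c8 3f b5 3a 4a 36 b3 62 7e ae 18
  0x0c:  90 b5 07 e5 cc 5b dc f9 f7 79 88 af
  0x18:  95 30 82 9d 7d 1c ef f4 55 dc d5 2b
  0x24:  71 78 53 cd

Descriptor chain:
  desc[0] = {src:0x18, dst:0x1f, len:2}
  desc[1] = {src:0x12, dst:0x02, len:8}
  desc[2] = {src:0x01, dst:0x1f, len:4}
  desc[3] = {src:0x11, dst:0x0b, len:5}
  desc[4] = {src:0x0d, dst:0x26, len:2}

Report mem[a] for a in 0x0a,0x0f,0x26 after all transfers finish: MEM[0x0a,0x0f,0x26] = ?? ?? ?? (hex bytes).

D0: mem[0x1f..0x20] <- [95 30]
D1: mem[0x02..0x09] <- [dc f9 f7 79 88 af 95 30]
D2: mem[0x1f..0x22] <- [c8 dc f9 f7]
D3: mem[0x0b..0x0f] <- [5b dc f9 f7 79]
D4: mem[0x26..0x27] <- [f9 f7]
query mem[0x0a]=0xae, mem[0x0f]=0x79, mem[0x26]=0xf9

MEM[0x0a,0x0f,0x26] = ae 79 f9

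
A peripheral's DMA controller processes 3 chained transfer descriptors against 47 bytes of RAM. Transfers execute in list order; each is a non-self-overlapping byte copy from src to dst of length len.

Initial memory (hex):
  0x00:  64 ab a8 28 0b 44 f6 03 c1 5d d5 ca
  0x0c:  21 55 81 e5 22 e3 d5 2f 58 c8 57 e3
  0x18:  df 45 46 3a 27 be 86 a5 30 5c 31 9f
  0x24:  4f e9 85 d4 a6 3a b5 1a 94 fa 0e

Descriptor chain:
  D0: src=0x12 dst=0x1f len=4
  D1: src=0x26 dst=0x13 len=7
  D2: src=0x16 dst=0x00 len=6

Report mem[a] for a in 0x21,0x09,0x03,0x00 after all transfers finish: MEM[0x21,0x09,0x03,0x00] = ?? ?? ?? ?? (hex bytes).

  after D0: wrote 4B at 0x1f = d52f58c8
  after D1: wrote 7B at 0x13 = 85d4a63ab51a94
  after D2: wrote 6B at 0x00 = 3ab51a94463a
query mem[0x21]=0x58, mem[0x09]=0x5d, mem[0x03]=0x94, mem[0x00]=0x3a

MEM[0x21,0x09,0x03,0x00] = 58 5d 94 3a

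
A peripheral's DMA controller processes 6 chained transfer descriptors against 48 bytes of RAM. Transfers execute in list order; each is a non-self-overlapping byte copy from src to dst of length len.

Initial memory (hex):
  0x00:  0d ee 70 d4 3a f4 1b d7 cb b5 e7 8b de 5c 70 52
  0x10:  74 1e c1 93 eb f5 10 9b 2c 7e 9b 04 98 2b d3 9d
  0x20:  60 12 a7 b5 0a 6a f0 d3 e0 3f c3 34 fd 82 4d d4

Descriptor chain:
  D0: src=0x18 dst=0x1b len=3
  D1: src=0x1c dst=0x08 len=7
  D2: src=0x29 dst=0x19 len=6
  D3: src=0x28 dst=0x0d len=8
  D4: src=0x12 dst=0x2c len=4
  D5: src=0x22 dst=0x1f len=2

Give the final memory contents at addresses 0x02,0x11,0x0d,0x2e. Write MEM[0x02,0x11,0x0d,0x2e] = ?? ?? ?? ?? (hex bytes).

MEM[0x02,0x11,0x0d,0x2e] = 70 fd e0 d4

  after D0: wrote 3B at 0x1b = 2c7e9b
  after D1: wrote 7B at 0x08 = 7e9bd39d6012a7
  after D2: wrote 6B at 0x19 = 3fc334fd824d
  after D3: wrote 8B at 0x0d = e03fc334fd824dd4
  after D4: wrote 4B at 0x2c = 824dd4f5
  after D5: wrote 2B at 0x1f = a7b5
query mem[0x02]=0x70, mem[0x11]=0xfd, mem[0x0d]=0xe0, mem[0x2e]=0xd4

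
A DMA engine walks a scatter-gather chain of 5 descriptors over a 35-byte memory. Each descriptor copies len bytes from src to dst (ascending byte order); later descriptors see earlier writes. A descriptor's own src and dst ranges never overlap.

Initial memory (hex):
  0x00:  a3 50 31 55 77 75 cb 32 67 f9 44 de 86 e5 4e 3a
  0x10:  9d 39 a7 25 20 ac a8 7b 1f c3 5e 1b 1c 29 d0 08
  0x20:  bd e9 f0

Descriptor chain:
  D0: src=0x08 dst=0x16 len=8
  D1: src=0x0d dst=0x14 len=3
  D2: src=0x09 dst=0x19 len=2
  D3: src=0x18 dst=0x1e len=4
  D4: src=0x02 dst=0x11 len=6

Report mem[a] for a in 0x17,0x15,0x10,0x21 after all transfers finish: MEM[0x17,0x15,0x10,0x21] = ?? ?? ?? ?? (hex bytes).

MEM[0x17,0x15,0x10,0x21] = f9 cb 9d e5

  after D0: wrote 8B at 0x16 = 67f944de86e54e3a
  after D1: wrote 3B at 0x14 = e54e3a
  after D2: wrote 2B at 0x19 = f944
  after D3: wrote 4B at 0x1e = 44f944e5
  after D4: wrote 6B at 0x11 = 31557775cb32
query mem[0x17]=0xf9, mem[0x15]=0xcb, mem[0x10]=0x9d, mem[0x21]=0xe5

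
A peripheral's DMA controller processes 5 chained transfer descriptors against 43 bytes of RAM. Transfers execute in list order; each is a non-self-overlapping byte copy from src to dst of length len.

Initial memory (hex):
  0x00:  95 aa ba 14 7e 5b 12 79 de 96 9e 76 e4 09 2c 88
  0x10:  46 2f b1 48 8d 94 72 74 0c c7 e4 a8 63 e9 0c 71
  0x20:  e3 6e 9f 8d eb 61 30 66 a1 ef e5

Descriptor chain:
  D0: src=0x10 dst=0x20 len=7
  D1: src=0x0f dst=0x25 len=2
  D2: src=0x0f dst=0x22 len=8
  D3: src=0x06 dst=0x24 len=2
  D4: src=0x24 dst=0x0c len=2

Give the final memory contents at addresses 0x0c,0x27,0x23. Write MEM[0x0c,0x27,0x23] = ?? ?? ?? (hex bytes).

MEM[0x0c,0x27,0x23] = 12 8d 46

D0: mem[0x20..0x26] <- [46 2f b1 48 8d 94 72]
D1: mem[0x25..0x26] <- [88 46]
D2: mem[0x22..0x29] <- [88 46 2f b1 48 8d 94 72]
D3: mem[0x24..0x25] <- [12 79]
D4: mem[0x0c..0x0d] <- [12 79]
query mem[0x0c]=0x12, mem[0x27]=0x8d, mem[0x23]=0x46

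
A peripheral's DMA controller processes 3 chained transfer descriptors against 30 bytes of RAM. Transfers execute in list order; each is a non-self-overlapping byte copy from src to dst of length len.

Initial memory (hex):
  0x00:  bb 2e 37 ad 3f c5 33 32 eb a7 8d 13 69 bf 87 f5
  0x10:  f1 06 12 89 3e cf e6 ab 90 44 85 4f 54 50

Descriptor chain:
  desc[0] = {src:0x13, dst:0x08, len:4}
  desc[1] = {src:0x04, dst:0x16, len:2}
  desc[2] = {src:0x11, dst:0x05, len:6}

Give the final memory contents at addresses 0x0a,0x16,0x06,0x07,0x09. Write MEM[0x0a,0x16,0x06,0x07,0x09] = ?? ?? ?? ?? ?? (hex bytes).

MEM[0x0a,0x16,0x06,0x07,0x09] = 3f 3f 12 89 cf

D0: mem[0x08..0x0b] <- [89 3e cf e6]
D1: mem[0x16..0x17] <- [3f c5]
D2: mem[0x05..0x0a] <- [06 12 89 3e cf 3f]
query mem[0x0a]=0x3f, mem[0x16]=0x3f, mem[0x06]=0x12, mem[0x07]=0x89, mem[0x09]=0xcf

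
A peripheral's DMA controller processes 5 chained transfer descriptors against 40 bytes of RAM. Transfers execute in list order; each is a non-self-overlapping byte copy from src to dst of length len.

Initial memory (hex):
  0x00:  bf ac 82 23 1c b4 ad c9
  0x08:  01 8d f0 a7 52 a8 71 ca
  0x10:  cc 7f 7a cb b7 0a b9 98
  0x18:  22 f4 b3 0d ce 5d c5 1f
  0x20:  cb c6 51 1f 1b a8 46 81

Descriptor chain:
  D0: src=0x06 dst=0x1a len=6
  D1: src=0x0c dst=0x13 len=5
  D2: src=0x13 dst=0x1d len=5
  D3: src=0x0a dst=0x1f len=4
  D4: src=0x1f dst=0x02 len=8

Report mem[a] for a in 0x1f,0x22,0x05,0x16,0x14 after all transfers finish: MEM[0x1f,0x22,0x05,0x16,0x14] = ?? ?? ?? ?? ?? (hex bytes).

D0: mem[0x1a..0x1f] <- [ad c9 01 8d f0 a7]
D1: mem[0x13..0x17] <- [52 a8 71 ca cc]
D2: mem[0x1d..0x21] <- [52 a8 71 ca cc]
D3: mem[0x1f..0x22] <- [f0 a7 52 a8]
D4: mem[0x02..0x09] <- [f0 a7 52 a8 1f 1b a8 46]
query mem[0x1f]=0xf0, mem[0x22]=0xa8, mem[0x05]=0xa8, mem[0x16]=0xca, mem[0x14]=0xa8

MEM[0x1f,0x22,0x05,0x16,0x14] = f0 a8 a8 ca a8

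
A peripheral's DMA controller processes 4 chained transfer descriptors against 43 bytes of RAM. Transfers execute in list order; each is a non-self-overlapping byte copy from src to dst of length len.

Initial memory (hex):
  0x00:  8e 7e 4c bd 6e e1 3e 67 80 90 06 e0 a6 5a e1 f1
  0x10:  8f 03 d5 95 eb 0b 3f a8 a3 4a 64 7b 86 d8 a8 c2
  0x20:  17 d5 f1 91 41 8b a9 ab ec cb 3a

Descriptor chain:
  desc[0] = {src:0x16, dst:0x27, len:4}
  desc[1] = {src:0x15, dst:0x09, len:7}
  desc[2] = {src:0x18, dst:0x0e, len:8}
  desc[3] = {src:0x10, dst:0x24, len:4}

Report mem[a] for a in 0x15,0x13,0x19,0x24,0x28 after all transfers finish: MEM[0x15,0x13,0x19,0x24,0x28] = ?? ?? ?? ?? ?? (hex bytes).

MEM[0x15,0x13,0x19,0x24,0x28] = c2 d8 4a 64 a8

#0 dst[0x27+4] := {0x3f,0xa8,0xa3,0x4a}
#1 dst[0x09+7] := {0x0b,0x3f,0xa8,0xa3,0x4a,0x64,0x7b}
#2 dst[0x0e+8] := {0xa3,0x4a,0x64,0x7b,0x86,0xd8,0xa8,0xc2}
#3 dst[0x24+4] := {0x64,0x7b,0x86,0xd8}
query mem[0x15]=0xc2, mem[0x13]=0xd8, mem[0x19]=0x4a, mem[0x24]=0x64, mem[0x28]=0xa8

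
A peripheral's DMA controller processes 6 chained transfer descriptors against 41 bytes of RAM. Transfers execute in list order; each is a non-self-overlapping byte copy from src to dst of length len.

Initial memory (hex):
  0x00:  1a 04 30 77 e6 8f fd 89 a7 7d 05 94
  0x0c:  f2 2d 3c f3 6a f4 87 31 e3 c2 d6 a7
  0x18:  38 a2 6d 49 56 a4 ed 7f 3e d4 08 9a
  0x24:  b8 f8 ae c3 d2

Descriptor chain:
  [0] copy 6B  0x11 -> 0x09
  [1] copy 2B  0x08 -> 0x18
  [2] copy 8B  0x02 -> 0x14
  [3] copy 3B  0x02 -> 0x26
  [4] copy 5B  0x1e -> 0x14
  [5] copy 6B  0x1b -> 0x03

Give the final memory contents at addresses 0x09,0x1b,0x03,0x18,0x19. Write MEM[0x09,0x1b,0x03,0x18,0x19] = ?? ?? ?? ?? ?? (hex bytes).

#0 dst[0x09+6] := {0xf4,0x87,0x31,0xe3,0xc2,0xd6}
#1 dst[0x18+2] := {0xa7,0xf4}
#2 dst[0x14+8] := {0x30,0x77,0xe6,0x8f,0xfd,0x89,0xa7,0xf4}
#3 dst[0x26+3] := {0x30,0x77,0xe6}
#4 dst[0x14+5] := {0xed,0x7f,0x3e,0xd4,0x08}
#5 dst[0x03+6] := {0xf4,0x56,0xa4,0xed,0x7f,0x3e}
query mem[0x09]=0xf4, mem[0x1b]=0xf4, mem[0x03]=0xf4, mem[0x18]=0x08, mem[0x19]=0x89

MEM[0x09,0x1b,0x03,0x18,0x19] = f4 f4 f4 08 89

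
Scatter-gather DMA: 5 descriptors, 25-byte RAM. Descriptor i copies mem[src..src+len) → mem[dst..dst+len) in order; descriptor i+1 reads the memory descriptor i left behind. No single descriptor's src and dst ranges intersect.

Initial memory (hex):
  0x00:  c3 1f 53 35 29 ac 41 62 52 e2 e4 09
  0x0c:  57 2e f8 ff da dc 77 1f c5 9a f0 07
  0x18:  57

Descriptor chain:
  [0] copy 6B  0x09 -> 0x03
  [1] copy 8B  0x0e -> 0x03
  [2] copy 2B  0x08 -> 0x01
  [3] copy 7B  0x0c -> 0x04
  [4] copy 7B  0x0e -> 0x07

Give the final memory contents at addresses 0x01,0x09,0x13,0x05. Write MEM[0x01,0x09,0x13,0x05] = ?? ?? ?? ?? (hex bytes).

  after D0: wrote 6B at 0x03 = e2e409572ef8
  after D1: wrote 8B at 0x03 = f8ffdadc771fc59a
  after D2: wrote 2B at 0x01 = 1fc5
  after D3: wrote 7B at 0x04 = 572ef8ffdadc77
  after D4: wrote 7B at 0x07 = f8ffdadc771fc5
query mem[0x01]=0x1f, mem[0x09]=0xda, mem[0x13]=0x1f, mem[0x05]=0x2e

MEM[0x01,0x09,0x13,0x05] = 1f da 1f 2e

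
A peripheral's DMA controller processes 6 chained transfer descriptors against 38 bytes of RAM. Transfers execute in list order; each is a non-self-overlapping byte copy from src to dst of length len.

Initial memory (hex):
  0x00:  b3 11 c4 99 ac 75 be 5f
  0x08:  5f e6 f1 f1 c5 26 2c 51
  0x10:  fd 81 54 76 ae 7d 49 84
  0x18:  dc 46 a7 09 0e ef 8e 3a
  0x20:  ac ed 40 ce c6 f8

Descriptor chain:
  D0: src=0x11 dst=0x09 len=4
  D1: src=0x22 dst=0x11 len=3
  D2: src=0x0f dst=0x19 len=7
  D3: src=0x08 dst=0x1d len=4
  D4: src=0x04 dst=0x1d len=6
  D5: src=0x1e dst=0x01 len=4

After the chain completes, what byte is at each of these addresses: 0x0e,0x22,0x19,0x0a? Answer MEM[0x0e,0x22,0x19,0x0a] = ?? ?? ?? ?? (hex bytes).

MEM[0x0e,0x22,0x19,0x0a] = 2c 81 51 54

[0] 0x11->0x09 len=4 : 81 54 76 ae
[1] 0x22->0x11 len=3 : 40 ce c6
[2] 0x0f->0x19 len=7 : 51 fd 40 ce c6 ae 7d
[3] 0x08->0x1d len=4 : 5f 81 54 76
[4] 0x04->0x1d len=6 : ac 75 be 5f 5f 81
[5] 0x1e->0x01 len=4 : 75 be 5f 5f
query mem[0x0e]=0x2c, mem[0x22]=0x81, mem[0x19]=0x51, mem[0x0a]=0x54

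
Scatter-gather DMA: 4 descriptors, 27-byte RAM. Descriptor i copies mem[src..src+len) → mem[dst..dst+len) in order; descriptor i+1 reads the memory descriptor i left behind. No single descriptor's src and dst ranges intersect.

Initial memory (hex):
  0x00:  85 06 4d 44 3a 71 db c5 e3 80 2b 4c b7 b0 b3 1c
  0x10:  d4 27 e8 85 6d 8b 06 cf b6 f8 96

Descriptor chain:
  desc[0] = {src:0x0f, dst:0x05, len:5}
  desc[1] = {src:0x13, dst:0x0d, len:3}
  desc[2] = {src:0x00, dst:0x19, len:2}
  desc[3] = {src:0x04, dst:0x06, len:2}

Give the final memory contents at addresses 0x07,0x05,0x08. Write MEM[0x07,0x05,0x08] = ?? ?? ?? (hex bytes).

MEM[0x07,0x05,0x08] = 1c 1c e8

#0 dst[0x05+5] := {0x1c,0xd4,0x27,0xe8,0x85}
#1 dst[0x0d+3] := {0x85,0x6d,0x8b}
#2 dst[0x19+2] := {0x85,0x06}
#3 dst[0x06+2] := {0x3a,0x1c}
query mem[0x07]=0x1c, mem[0x05]=0x1c, mem[0x08]=0xe8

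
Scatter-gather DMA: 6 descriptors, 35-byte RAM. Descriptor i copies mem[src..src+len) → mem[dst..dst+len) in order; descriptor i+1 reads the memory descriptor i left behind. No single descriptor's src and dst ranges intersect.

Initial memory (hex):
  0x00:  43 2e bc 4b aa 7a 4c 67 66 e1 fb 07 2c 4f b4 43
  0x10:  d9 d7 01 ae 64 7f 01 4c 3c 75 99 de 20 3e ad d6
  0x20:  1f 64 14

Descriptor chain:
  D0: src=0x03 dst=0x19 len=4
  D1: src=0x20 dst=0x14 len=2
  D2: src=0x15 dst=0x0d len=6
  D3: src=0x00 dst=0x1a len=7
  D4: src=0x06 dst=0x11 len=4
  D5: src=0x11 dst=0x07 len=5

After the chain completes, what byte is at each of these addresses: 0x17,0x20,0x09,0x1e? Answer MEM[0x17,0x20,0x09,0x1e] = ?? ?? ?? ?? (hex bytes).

  after D0: wrote 4B at 0x19 = 4baa7a4c
  after D1: wrote 2B at 0x14 = 1f64
  after D2: wrote 6B at 0x0d = 64014c3c4baa
  after D3: wrote 7B at 0x1a = 432ebc4baa7a4c
  after D4: wrote 4B at 0x11 = 4c6766e1
  after D5: wrote 5B at 0x07 = 4c6766e164
query mem[0x17]=0x4c, mem[0x20]=0x4c, mem[0x09]=0x66, mem[0x1e]=0xaa

MEM[0x17,0x20,0x09,0x1e] = 4c 4c 66 aa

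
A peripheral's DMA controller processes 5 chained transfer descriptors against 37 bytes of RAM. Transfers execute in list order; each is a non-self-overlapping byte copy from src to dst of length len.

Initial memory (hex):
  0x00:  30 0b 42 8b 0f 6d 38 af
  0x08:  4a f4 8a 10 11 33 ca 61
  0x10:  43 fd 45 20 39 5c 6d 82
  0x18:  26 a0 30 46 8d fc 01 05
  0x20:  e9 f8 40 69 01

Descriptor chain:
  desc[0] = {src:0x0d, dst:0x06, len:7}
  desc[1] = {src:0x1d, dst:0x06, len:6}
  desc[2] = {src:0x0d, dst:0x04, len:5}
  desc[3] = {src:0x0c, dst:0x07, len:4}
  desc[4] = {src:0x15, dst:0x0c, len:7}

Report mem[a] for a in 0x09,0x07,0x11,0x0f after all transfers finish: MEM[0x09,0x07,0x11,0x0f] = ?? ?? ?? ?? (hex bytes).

MEM[0x09,0x07,0x11,0x0f] = ca 20 30 26

#0 dst[0x06+7] := {0x33,0xca,0x61,0x43,0xfd,0x45,0x20}
#1 dst[0x06+6] := {0xfc,0x01,0x05,0xe9,0xf8,0x40}
#2 dst[0x04+5] := {0x33,0xca,0x61,0x43,0xfd}
#3 dst[0x07+4] := {0x20,0x33,0xca,0x61}
#4 dst[0x0c+7] := {0x5c,0x6d,0x82,0x26,0xa0,0x30,0x46}
query mem[0x09]=0xca, mem[0x07]=0x20, mem[0x11]=0x30, mem[0x0f]=0x26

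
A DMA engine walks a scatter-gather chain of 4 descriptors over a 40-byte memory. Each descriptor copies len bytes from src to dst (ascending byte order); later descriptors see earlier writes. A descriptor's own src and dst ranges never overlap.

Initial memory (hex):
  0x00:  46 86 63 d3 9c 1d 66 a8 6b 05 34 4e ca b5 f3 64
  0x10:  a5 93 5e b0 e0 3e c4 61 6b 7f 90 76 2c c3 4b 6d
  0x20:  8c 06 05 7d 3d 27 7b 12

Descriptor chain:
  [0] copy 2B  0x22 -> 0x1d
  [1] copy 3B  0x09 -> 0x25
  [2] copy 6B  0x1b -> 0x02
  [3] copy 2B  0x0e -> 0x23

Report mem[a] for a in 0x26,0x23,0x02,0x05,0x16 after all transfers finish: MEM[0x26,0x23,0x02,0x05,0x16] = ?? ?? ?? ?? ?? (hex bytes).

MEM[0x26,0x23,0x02,0x05,0x16] = 34 f3 76 7d c4

D0: mem[0x1d..0x1e] <- [05 7d]
D1: mem[0x25..0x27] <- [05 34 4e]
D2: mem[0x02..0x07] <- [76 2c 05 7d 6d 8c]
D3: mem[0x23..0x24] <- [f3 64]
query mem[0x26]=0x34, mem[0x23]=0xf3, mem[0x02]=0x76, mem[0x05]=0x7d, mem[0x16]=0xc4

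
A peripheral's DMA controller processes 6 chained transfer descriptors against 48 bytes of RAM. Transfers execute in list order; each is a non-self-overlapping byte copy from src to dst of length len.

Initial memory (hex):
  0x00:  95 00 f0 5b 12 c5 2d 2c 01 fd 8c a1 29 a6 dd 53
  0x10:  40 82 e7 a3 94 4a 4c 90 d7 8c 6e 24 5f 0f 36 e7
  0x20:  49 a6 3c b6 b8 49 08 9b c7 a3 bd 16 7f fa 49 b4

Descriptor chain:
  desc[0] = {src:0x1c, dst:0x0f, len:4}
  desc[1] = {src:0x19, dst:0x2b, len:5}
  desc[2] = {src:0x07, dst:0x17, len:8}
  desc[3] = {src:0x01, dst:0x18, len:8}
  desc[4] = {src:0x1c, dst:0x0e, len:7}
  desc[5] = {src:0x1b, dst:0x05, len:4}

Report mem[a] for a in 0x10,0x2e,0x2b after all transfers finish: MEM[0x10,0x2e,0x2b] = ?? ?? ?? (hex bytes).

#0 dst[0x0f+4] := {0x5f,0x0f,0x36,0xe7}
#1 dst[0x2b+5] := {0x8c,0x6e,0x24,0x5f,0x0f}
#2 dst[0x17+8] := {0x2c,0x01,0xfd,0x8c,0xa1,0x29,0xa6,0xdd}
#3 dst[0x18+8] := {0x00,0xf0,0x5b,0x12,0xc5,0x2d,0x2c,0x01}
#4 dst[0x0e+7] := {0xc5,0x2d,0x2c,0x01,0x49,0xa6,0x3c}
#5 dst[0x05+4] := {0x12,0xc5,0x2d,0x2c}
query mem[0x10]=0x2c, mem[0x2e]=0x5f, mem[0x2b]=0x8c

MEM[0x10,0x2e,0x2b] = 2c 5f 8c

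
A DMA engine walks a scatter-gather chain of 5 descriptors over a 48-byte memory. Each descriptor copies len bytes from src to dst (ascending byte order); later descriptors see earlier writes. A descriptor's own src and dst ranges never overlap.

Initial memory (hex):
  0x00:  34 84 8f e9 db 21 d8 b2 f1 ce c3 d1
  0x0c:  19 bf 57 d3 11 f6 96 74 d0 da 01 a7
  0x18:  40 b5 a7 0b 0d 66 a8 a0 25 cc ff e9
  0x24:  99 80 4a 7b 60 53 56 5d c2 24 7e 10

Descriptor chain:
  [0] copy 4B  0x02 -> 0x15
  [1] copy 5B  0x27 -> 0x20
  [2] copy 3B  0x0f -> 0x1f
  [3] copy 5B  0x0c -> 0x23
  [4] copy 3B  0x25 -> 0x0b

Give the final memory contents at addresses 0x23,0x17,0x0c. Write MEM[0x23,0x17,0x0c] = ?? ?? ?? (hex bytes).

#0 dst[0x15+4] := {0x8f,0xe9,0xdb,0x21}
#1 dst[0x20+5] := {0x7b,0x60,0x53,0x56,0x5d}
#2 dst[0x1f+3] := {0xd3,0x11,0xf6}
#3 dst[0x23+5] := {0x19,0xbf,0x57,0xd3,0x11}
#4 dst[0x0b+3] := {0x57,0xd3,0x11}
query mem[0x23]=0x19, mem[0x17]=0xdb, mem[0x0c]=0xd3

MEM[0x23,0x17,0x0c] = 19 db d3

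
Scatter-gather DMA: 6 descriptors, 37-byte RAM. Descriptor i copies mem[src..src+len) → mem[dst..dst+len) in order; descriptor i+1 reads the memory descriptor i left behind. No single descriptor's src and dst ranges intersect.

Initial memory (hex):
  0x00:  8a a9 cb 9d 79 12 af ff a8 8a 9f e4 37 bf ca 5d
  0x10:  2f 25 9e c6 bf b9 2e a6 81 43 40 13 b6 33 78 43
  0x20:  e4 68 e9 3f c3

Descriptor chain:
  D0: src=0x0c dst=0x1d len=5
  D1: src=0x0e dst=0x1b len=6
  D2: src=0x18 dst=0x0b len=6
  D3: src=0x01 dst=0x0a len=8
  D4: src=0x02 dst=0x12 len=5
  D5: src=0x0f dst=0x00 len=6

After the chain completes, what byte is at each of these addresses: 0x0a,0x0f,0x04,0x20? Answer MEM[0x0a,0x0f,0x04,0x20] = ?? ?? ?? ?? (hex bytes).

MEM[0x0a,0x0f,0x04,0x20] = a9 af 9d c6

#0 dst[0x1d+5] := {0x37,0xbf,0xca,0x5d,0x2f}
#1 dst[0x1b+6] := {0xca,0x5d,0x2f,0x25,0x9e,0xc6}
#2 dst[0x0b+6] := {0x81,0x43,0x40,0xca,0x5d,0x2f}
#3 dst[0x0a+8] := {0xa9,0xcb,0x9d,0x79,0x12,0xaf,0xff,0xa8}
#4 dst[0x12+5] := {0xcb,0x9d,0x79,0x12,0xaf}
#5 dst[0x00+6] := {0xaf,0xff,0xa8,0xcb,0x9d,0x79}
query mem[0x0a]=0xa9, mem[0x0f]=0xaf, mem[0x04]=0x9d, mem[0x20]=0xc6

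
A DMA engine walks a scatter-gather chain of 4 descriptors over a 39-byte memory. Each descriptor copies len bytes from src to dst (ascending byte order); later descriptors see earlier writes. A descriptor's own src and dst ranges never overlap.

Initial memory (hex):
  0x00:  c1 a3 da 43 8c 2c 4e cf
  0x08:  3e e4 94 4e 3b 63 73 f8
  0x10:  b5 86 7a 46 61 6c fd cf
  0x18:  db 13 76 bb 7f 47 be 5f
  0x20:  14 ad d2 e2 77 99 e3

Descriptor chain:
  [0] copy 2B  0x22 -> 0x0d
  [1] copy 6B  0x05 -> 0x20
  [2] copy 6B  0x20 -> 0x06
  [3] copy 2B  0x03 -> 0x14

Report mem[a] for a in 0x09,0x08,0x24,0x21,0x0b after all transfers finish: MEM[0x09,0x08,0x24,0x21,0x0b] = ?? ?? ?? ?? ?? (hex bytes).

MEM[0x09,0x08,0x24,0x21,0x0b] = 3e cf e4 4e 94

  after D0: wrote 2B at 0x0d = d2e2
  after D1: wrote 6B at 0x20 = 2c4ecf3ee494
  after D2: wrote 6B at 0x06 = 2c4ecf3ee494
  after D3: wrote 2B at 0x14 = 438c
query mem[0x09]=0x3e, mem[0x08]=0xcf, mem[0x24]=0xe4, mem[0x21]=0x4e, mem[0x0b]=0x94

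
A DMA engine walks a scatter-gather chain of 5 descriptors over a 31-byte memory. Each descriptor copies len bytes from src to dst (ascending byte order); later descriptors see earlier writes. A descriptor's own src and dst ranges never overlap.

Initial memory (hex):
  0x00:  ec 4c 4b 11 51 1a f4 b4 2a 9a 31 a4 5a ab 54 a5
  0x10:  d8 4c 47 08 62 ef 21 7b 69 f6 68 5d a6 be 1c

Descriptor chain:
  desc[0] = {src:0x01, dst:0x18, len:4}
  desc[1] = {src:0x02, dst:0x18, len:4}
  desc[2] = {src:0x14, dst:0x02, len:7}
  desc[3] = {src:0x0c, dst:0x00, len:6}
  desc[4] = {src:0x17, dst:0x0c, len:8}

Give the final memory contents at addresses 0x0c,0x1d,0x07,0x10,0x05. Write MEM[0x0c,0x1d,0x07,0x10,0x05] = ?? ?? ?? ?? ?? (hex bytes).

MEM[0x0c,0x1d,0x07,0x10,0x05] = 7b be 11 1a 4c

  after D0: wrote 4B at 0x18 = 4c4b1151
  after D1: wrote 4B at 0x18 = 4b11511a
  after D2: wrote 7B at 0x02 = 62ef217b4b1151
  after D3: wrote 6B at 0x00 = 5aab54a5d84c
  after D4: wrote 8B at 0x0c = 7b4b11511aa6be1c
query mem[0x0c]=0x7b, mem[0x1d]=0xbe, mem[0x07]=0x11, mem[0x10]=0x1a, mem[0x05]=0x4c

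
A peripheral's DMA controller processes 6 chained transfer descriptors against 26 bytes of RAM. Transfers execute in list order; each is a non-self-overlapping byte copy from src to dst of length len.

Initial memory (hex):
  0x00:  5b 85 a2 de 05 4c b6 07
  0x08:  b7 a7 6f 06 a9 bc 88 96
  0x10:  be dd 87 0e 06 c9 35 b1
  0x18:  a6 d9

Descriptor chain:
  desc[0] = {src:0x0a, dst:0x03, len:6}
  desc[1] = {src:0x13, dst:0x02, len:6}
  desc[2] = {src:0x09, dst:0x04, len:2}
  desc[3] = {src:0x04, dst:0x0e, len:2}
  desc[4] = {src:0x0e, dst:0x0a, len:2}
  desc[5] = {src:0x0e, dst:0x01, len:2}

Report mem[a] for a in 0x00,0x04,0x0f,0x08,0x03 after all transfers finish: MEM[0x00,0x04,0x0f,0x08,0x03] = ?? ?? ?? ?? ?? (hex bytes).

D0: mem[0x03..0x08] <- [6f 06 a9 bc 88 96]
D1: mem[0x02..0x07] <- [0e 06 c9 35 b1 a6]
D2: mem[0x04..0x05] <- [a7 6f]
D3: mem[0x0e..0x0f] <- [a7 6f]
D4: mem[0x0a..0x0b] <- [a7 6f]
D5: mem[0x01..0x02] <- [a7 6f]
query mem[0x00]=0x5b, mem[0x04]=0xa7, mem[0x0f]=0x6f, mem[0x08]=0x96, mem[0x03]=0x06

MEM[0x00,0x04,0x0f,0x08,0x03] = 5b a7 6f 96 06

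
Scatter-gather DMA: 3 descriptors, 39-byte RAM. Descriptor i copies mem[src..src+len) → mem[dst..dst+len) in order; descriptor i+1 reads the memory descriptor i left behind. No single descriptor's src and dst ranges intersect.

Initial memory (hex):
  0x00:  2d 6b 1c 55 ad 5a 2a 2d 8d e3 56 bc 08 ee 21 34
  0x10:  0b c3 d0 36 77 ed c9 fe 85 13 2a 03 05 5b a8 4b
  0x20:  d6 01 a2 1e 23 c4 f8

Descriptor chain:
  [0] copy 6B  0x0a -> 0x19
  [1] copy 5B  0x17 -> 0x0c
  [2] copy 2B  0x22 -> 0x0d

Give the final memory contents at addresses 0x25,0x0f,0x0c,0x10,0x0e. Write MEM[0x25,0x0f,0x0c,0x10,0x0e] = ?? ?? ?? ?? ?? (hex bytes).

MEM[0x25,0x0f,0x0c,0x10,0x0e] = c4 bc fe 08 1e

[0] 0x0a->0x19 len=6 : 56 bc 08 ee 21 34
[1] 0x17->0x0c len=5 : fe 85 56 bc 08
[2] 0x22->0x0d len=2 : a2 1e
query mem[0x25]=0xc4, mem[0x0f]=0xbc, mem[0x0c]=0xfe, mem[0x10]=0x08, mem[0x0e]=0x1e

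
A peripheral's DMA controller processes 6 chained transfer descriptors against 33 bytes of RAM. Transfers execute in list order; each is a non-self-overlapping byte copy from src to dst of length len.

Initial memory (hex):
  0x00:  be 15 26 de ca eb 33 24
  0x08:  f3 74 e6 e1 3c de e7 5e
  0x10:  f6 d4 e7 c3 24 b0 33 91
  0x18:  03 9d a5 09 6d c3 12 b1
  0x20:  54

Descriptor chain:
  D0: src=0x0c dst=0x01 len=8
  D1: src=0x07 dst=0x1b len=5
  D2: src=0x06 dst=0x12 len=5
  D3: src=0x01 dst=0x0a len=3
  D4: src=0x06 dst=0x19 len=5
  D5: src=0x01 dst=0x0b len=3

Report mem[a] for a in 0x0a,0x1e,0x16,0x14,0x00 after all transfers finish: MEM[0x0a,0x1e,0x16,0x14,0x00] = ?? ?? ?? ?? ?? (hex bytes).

MEM[0x0a,0x1e,0x16,0x14,0x00] = 3c e6 e6 c3 be

  after D0: wrote 8B at 0x01 = 3cdee75ef6d4e7c3
  after D1: wrote 5B at 0x1b = e7c374e6e1
  after D2: wrote 5B at 0x12 = d4e7c374e6
  after D3: wrote 3B at 0x0a = 3cdee7
  after D4: wrote 5B at 0x19 = d4e7c3743c
  after D5: wrote 3B at 0x0b = 3cdee7
query mem[0x0a]=0x3c, mem[0x1e]=0xe6, mem[0x16]=0xe6, mem[0x14]=0xc3, mem[0x00]=0xbe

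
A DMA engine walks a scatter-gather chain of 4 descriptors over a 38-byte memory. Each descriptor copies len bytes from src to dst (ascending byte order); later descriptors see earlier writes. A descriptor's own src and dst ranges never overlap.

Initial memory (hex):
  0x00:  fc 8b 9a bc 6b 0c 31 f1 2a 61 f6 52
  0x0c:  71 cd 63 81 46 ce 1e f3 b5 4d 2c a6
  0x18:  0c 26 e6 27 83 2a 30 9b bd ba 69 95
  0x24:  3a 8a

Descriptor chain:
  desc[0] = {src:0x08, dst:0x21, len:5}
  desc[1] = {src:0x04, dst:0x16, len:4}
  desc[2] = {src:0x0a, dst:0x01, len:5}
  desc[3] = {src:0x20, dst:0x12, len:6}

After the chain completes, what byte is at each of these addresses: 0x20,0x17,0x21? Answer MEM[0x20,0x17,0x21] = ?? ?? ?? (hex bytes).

D0: mem[0x21..0x25] <- [2a 61 f6 52 71]
D1: mem[0x16..0x19] <- [6b 0c 31 f1]
D2: mem[0x01..0x05] <- [f6 52 71 cd 63]
D3: mem[0x12..0x17] <- [bd 2a 61 f6 52 71]
query mem[0x20]=0xbd, mem[0x17]=0x71, mem[0x21]=0x2a

MEM[0x20,0x17,0x21] = bd 71 2a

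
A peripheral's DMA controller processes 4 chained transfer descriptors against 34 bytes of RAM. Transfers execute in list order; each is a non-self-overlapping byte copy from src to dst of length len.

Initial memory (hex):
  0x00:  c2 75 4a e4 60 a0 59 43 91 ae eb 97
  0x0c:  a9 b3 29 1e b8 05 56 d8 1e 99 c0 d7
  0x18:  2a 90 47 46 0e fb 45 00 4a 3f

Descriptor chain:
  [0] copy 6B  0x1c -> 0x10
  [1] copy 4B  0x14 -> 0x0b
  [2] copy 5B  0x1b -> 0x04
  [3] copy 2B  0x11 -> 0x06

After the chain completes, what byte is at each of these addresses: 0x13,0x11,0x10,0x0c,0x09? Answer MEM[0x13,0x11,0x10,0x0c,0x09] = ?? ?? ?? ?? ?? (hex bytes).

MEM[0x13,0x11,0x10,0x0c,0x09] = 00 fb 0e 3f ae

#0 dst[0x10+6] := {0x0e,0xfb,0x45,0x00,0x4a,0x3f}
#1 dst[0x0b+4] := {0x4a,0x3f,0xc0,0xd7}
#2 dst[0x04+5] := {0x46,0x0e,0xfb,0x45,0x00}
#3 dst[0x06+2] := {0xfb,0x45}
query mem[0x13]=0x00, mem[0x11]=0xfb, mem[0x10]=0x0e, mem[0x0c]=0x3f, mem[0x09]=0xae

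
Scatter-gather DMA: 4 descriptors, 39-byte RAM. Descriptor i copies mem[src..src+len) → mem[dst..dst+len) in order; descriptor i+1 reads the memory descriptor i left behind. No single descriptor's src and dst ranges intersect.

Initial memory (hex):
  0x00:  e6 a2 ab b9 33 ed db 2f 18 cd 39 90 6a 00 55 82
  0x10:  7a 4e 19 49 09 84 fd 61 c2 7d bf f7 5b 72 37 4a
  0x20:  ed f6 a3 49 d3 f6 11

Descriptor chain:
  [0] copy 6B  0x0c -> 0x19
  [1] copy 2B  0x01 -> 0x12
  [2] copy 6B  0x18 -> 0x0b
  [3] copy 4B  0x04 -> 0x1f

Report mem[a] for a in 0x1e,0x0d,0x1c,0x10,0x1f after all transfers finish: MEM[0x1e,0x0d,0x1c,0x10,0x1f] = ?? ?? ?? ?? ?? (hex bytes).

  after D0: wrote 6B at 0x19 = 6a0055827a4e
  after D1: wrote 2B at 0x12 = a2ab
  after D2: wrote 6B at 0x0b = c26a0055827a
  after D3: wrote 4B at 0x1f = 33eddb2f
query mem[0x1e]=0x4e, mem[0x0d]=0x00, mem[0x1c]=0x82, mem[0x10]=0x7a, mem[0x1f]=0x33

MEM[0x1e,0x0d,0x1c,0x10,0x1f] = 4e 00 82 7a 33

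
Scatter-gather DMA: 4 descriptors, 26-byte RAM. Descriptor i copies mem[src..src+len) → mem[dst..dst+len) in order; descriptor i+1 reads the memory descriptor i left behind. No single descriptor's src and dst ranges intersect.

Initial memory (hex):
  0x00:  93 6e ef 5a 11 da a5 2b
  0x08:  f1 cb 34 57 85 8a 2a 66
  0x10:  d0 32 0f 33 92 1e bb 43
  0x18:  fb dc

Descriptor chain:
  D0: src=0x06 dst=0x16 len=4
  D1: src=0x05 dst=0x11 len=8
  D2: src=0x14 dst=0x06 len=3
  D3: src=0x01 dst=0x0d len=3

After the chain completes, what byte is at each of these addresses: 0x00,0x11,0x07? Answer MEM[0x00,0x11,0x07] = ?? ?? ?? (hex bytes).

MEM[0x00,0x11,0x07] = 93 da cb

#0 dst[0x16+4] := {0xa5,0x2b,0xf1,0xcb}
#1 dst[0x11+8] := {0xda,0xa5,0x2b,0xf1,0xcb,0x34,0x57,0x85}
#2 dst[0x06+3] := {0xf1,0xcb,0x34}
#3 dst[0x0d+3] := {0x6e,0xef,0x5a}
query mem[0x00]=0x93, mem[0x11]=0xda, mem[0x07]=0xcb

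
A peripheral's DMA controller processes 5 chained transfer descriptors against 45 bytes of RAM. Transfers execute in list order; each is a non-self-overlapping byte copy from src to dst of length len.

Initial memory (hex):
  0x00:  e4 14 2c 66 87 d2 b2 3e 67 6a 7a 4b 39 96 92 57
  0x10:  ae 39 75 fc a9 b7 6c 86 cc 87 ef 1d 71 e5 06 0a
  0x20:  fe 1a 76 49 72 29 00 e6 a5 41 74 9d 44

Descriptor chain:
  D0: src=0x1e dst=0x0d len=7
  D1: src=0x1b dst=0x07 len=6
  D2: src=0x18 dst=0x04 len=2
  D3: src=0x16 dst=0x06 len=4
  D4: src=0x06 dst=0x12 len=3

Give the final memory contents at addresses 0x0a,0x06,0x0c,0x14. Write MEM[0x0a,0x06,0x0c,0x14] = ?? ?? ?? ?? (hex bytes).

MEM[0x0a,0x06,0x0c,0x14] = 06 6c fe cc

[0] 0x1e->0x0d len=7 : 06 0a fe 1a 76 49 72
[1] 0x1b->0x07 len=6 : 1d 71 e5 06 0a fe
[2] 0x18->0x04 len=2 : cc 87
[3] 0x16->0x06 len=4 : 6c 86 cc 87
[4] 0x06->0x12 len=3 : 6c 86 cc
query mem[0x0a]=0x06, mem[0x06]=0x6c, mem[0x0c]=0xfe, mem[0x14]=0xcc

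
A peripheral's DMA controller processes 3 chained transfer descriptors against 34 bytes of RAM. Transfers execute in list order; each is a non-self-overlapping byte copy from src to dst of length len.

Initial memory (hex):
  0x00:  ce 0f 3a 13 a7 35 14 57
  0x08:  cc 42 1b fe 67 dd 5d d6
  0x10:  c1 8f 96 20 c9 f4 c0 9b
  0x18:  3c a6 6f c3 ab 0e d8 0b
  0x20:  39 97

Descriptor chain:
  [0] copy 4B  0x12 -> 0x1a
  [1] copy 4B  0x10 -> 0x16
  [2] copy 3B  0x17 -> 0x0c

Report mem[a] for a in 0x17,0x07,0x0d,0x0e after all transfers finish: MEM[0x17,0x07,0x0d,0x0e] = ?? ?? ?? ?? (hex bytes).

MEM[0x17,0x07,0x0d,0x0e] = 8f 57 96 20

  after D0: wrote 4B at 0x1a = 9620c9f4
  after D1: wrote 4B at 0x16 = c18f9620
  after D2: wrote 3B at 0x0c = 8f9620
query mem[0x17]=0x8f, mem[0x07]=0x57, mem[0x0d]=0x96, mem[0x0e]=0x20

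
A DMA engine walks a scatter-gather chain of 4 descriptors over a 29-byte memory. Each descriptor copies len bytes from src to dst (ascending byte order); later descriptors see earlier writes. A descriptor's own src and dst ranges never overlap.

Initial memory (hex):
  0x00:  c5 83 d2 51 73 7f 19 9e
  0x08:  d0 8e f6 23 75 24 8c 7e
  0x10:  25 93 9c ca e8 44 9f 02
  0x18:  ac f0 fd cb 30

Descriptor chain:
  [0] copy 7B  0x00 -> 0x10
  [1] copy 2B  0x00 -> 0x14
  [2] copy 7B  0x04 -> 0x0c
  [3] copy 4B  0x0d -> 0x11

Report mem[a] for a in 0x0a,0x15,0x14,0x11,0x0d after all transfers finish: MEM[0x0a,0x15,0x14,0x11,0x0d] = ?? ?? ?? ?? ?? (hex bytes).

[0] 0x00->0x10 len=7 : c5 83 d2 51 73 7f 19
[1] 0x00->0x14 len=2 : c5 83
[2] 0x04->0x0c len=7 : 73 7f 19 9e d0 8e f6
[3] 0x0d->0x11 len=4 : 7f 19 9e d0
query mem[0x0a]=0xf6, mem[0x15]=0x83, mem[0x14]=0xd0, mem[0x11]=0x7f, mem[0x0d]=0x7f

MEM[0x0a,0x15,0x14,0x11,0x0d] = f6 83 d0 7f 7f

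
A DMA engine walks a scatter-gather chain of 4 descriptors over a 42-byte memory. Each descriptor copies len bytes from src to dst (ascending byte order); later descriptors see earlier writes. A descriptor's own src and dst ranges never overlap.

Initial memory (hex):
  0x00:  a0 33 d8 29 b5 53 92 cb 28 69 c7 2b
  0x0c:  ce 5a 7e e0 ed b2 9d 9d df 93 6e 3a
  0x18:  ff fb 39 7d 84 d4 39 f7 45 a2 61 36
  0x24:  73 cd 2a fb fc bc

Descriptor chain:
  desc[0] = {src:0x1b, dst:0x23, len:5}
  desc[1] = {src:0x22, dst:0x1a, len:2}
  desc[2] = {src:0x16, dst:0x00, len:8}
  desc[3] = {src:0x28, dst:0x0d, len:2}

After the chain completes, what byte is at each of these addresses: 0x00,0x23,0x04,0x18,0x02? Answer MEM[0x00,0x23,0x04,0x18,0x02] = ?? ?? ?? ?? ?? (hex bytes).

MEM[0x00,0x23,0x04,0x18,0x02] = 6e 7d 61 ff ff

#0 dst[0x23+5] := {0x7d,0x84,0xd4,0x39,0xf7}
#1 dst[0x1a+2] := {0x61,0x7d}
#2 dst[0x00+8] := {0x6e,0x3a,0xff,0xfb,0x61,0x7d,0x84,0xd4}
#3 dst[0x0d+2] := {0xfc,0xbc}
query mem[0x00]=0x6e, mem[0x23]=0x7d, mem[0x04]=0x61, mem[0x18]=0xff, mem[0x02]=0xff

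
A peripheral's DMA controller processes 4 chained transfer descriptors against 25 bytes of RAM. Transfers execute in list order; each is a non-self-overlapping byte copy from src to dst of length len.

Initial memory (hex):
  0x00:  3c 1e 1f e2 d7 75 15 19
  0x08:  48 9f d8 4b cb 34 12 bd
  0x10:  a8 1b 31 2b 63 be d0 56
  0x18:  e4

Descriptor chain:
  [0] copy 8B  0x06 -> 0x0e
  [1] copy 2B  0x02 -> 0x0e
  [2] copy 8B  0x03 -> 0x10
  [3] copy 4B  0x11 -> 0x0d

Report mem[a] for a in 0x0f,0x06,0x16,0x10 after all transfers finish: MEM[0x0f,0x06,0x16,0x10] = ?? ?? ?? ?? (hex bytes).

MEM[0x0f,0x06,0x16,0x10] = 15 15 9f 19

  after D0: wrote 8B at 0x0e = 1519489fd84bcb34
  after D1: wrote 2B at 0x0e = 1fe2
  after D2: wrote 8B at 0x10 = e2d7751519489fd8
  after D3: wrote 4B at 0x0d = d7751519
query mem[0x0f]=0x15, mem[0x06]=0x15, mem[0x16]=0x9f, mem[0x10]=0x19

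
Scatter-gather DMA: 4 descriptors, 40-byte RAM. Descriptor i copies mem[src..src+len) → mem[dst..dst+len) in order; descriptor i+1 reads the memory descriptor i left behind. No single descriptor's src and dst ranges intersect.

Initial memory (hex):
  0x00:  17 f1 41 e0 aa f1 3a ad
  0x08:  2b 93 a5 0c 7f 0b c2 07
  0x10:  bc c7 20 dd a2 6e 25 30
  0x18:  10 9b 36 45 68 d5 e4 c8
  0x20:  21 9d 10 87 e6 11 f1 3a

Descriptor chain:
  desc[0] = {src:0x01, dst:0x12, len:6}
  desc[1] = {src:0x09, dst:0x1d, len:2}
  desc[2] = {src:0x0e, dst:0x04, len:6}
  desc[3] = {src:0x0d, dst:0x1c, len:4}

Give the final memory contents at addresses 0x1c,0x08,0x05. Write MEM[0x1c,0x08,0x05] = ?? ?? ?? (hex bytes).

D0: mem[0x12..0x17] <- [f1 41 e0 aa f1 3a]
D1: mem[0x1d..0x1e] <- [93 a5]
D2: mem[0x04..0x09] <- [c2 07 bc c7 f1 41]
D3: mem[0x1c..0x1f] <- [0b c2 07 bc]
query mem[0x1c]=0x0b, mem[0x08]=0xf1, mem[0x05]=0x07

MEM[0x1c,0x08,0x05] = 0b f1 07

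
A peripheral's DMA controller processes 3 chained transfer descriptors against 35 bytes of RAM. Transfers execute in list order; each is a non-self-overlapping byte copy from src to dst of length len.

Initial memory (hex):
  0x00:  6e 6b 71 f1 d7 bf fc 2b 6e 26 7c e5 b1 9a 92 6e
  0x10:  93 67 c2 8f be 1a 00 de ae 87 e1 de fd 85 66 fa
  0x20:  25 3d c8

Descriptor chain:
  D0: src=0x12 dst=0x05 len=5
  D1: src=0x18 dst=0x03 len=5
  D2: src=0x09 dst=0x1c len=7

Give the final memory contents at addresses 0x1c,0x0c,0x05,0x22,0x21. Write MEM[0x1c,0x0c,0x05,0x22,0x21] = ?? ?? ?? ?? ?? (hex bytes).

MEM[0x1c,0x0c,0x05,0x22,0x21] = 00 b1 e1 6e 92

#0 dst[0x05+5] := {0xc2,0x8f,0xbe,0x1a,0x00}
#1 dst[0x03+5] := {0xae,0x87,0xe1,0xde,0xfd}
#2 dst[0x1c+7] := {0x00,0x7c,0xe5,0xb1,0x9a,0x92,0x6e}
query mem[0x1c]=0x00, mem[0x0c]=0xb1, mem[0x05]=0xe1, mem[0x22]=0x6e, mem[0x21]=0x92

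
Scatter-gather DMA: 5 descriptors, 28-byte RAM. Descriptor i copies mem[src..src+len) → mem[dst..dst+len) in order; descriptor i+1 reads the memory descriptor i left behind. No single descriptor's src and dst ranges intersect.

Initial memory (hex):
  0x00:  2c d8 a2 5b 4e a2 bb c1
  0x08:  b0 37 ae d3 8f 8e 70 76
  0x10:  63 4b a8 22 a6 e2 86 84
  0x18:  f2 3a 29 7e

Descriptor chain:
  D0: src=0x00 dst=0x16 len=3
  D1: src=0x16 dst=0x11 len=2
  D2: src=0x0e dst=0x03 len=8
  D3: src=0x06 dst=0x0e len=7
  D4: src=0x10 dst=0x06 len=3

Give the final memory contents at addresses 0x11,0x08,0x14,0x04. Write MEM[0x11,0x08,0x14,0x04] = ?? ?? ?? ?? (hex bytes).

D0: mem[0x16..0x18] <- [2c d8 a2]
D1: mem[0x11..0x12] <- [2c d8]
D2: mem[0x03..0x0a] <- [70 76 63 2c d8 22 a6 e2]
D3: mem[0x0e..0x14] <- [2c d8 22 a6 e2 d3 8f]
D4: mem[0x06..0x08] <- [22 a6 e2]
query mem[0x11]=0xa6, mem[0x08]=0xe2, mem[0x14]=0x8f, mem[0x04]=0x76

MEM[0x11,0x08,0x14,0x04] = a6 e2 8f 76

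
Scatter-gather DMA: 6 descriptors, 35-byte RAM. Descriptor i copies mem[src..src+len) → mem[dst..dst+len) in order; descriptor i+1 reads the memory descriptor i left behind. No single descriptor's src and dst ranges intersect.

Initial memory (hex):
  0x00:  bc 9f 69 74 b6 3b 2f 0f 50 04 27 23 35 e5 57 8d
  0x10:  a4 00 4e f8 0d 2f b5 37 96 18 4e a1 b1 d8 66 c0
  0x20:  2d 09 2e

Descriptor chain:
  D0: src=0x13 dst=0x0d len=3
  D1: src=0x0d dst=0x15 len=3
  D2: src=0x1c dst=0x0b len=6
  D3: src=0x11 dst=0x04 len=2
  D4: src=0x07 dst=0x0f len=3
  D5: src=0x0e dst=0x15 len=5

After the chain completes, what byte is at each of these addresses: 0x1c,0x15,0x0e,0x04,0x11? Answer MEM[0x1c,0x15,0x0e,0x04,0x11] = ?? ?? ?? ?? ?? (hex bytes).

MEM[0x1c,0x15,0x0e,0x04,0x11] = b1 c0 c0 00 04

  after D0: wrote 3B at 0x0d = f80d2f
  after D1: wrote 3B at 0x15 = f80d2f
  after D2: wrote 6B at 0x0b = b1d866c02d09
  after D3: wrote 2B at 0x04 = 004e
  after D4: wrote 3B at 0x0f = 0f5004
  after D5: wrote 5B at 0x15 = c00f50044e
query mem[0x1c]=0xb1, mem[0x15]=0xc0, mem[0x0e]=0xc0, mem[0x04]=0x00, mem[0x11]=0x04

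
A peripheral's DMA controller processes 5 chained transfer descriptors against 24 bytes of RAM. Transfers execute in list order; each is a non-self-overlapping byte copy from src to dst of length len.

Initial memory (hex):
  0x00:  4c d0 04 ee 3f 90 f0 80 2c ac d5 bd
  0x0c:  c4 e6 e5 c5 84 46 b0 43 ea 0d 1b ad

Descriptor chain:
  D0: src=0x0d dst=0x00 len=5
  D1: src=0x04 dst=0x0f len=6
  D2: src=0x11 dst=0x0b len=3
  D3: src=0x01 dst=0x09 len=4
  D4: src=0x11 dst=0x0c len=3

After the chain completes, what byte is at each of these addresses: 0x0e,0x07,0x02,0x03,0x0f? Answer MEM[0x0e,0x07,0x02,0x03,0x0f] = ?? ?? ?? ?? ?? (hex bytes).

MEM[0x0e,0x07,0x02,0x03,0x0f] = 2c 80 c5 84 46

#0 dst[0x00+5] := {0xe6,0xe5,0xc5,0x84,0x46}
#1 dst[0x0f+6] := {0x46,0x90,0xf0,0x80,0x2c,0xac}
#2 dst[0x0b+3] := {0xf0,0x80,0x2c}
#3 dst[0x09+4] := {0xe5,0xc5,0x84,0x46}
#4 dst[0x0c+3] := {0xf0,0x80,0x2c}
query mem[0x0e]=0x2c, mem[0x07]=0x80, mem[0x02]=0xc5, mem[0x03]=0x84, mem[0x0f]=0x46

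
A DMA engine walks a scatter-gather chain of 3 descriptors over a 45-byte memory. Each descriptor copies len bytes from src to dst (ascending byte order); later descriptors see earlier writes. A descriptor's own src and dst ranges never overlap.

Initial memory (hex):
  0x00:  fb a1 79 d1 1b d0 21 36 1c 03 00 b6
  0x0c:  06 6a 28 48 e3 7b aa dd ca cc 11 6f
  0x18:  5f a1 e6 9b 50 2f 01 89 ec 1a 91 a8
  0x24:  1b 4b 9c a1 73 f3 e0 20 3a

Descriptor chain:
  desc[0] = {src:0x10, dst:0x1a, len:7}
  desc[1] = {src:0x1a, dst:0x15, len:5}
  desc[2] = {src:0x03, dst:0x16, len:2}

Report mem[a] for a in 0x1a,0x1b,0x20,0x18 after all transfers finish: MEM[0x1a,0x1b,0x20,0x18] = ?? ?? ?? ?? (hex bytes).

  after D0: wrote 7B at 0x1a = e37baaddcacc11
  after D1: wrote 5B at 0x15 = e37baaddca
  after D2: wrote 2B at 0x16 = d11b
query mem[0x1a]=0xe3, mem[0x1b]=0x7b, mem[0x20]=0x11, mem[0x18]=0xdd

MEM[0x1a,0x1b,0x20,0x18] = e3 7b 11 dd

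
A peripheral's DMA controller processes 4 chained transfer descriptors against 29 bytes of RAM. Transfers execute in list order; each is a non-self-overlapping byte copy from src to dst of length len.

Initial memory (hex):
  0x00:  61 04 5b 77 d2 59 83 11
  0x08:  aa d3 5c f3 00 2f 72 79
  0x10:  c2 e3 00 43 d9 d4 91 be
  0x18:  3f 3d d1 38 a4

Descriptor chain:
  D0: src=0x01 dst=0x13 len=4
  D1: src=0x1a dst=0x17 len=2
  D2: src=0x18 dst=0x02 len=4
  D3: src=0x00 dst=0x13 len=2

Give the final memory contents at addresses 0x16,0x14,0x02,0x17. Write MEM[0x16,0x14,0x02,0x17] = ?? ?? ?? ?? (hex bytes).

MEM[0x16,0x14,0x02,0x17] = d2 04 38 d1

[0] 0x01->0x13 len=4 : 04 5b 77 d2
[1] 0x1a->0x17 len=2 : d1 38
[2] 0x18->0x02 len=4 : 38 3d d1 38
[3] 0x00->0x13 len=2 : 61 04
query mem[0x16]=0xd2, mem[0x14]=0x04, mem[0x02]=0x38, mem[0x17]=0xd1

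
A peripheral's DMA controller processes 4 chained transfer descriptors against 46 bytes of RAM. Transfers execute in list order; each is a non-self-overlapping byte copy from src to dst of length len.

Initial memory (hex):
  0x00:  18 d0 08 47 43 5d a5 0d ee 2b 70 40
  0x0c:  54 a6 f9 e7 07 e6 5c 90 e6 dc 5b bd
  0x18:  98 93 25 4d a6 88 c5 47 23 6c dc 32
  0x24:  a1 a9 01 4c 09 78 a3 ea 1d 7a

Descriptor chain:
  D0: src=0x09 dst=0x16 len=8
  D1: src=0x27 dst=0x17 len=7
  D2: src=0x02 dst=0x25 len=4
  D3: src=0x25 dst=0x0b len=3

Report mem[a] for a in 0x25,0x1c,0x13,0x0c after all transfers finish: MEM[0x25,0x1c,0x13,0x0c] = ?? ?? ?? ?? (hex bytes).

MEM[0x25,0x1c,0x13,0x0c] = 08 1d 90 47

D0: mem[0x16..0x1d] <- [2b 70 40 54 a6 f9 e7 07]
D1: mem[0x17..0x1d] <- [4c 09 78 a3 ea 1d 7a]
D2: mem[0x25..0x28] <- [08 47 43 5d]
D3: mem[0x0b..0x0d] <- [08 47 43]
query mem[0x25]=0x08, mem[0x1c]=0x1d, mem[0x13]=0x90, mem[0x0c]=0x47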